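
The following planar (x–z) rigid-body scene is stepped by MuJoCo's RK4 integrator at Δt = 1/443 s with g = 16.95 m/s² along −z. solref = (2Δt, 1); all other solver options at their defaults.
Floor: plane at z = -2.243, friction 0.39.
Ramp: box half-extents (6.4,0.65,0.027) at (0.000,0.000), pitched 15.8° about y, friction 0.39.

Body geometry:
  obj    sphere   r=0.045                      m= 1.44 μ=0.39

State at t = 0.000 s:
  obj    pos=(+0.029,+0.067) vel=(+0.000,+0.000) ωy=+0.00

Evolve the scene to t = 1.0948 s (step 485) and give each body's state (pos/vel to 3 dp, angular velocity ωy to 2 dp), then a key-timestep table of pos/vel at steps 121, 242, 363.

State at t = 1.0948 s:
  obj    pos=(+1.930,-0.471) vel=(+3.473,-0.983) ωy=+80.20

Key-timestep trajectory:
   step    t(s)  obj.x    obj.z    obj.vx   obj.vz 
    121  0.2731   +0.147  +0.033  +0.866  -0.245
    242  0.5463   +0.502  -0.067  +1.733  -0.490
    363  0.8194   +1.094  -0.235  +2.599  -0.735


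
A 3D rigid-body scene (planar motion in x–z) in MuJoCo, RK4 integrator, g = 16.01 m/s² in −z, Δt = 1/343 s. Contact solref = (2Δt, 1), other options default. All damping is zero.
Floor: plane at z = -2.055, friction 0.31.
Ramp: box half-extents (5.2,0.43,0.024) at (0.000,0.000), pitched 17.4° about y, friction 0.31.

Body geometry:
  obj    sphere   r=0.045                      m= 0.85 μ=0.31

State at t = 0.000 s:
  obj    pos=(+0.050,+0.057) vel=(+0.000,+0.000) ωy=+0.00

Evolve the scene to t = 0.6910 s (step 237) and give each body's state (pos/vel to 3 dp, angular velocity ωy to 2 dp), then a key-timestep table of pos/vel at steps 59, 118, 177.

State at t = 0.6910 s:
  obj    pos=(+0.829,-0.187) vel=(+2.255,-0.707) ωy=+52.50

Key-timestep trajectory:
   step    t(s)  obj.x    obj.z    obj.vx   obj.vz 
     59  0.1720   +0.098  +0.042  +0.561  -0.176
    118  0.3440   +0.243  -0.004  +1.123  -0.352
    177  0.5160   +0.484  -0.080  +1.684  -0.528


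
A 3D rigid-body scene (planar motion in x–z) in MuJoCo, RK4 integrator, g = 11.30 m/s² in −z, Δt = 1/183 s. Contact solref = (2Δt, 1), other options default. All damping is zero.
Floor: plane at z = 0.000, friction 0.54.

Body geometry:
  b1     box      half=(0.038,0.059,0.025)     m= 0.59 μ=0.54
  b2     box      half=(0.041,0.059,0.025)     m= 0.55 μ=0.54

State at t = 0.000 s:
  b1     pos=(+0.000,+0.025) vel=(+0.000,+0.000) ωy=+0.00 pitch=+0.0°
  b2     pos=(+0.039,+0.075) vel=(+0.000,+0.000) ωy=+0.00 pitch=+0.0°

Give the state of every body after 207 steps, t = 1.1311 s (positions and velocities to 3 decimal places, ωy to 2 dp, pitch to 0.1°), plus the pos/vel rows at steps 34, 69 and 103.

State at t = 1.1311 s:
  b1     pos=(+0.000,+0.025) vel=(+0.000,+0.000) ωy=+0.00 pitch=+0.0°
  b2     pos=(+0.145,+0.025) vel=(+0.000,+0.000) ωy=+0.00 pitch=+180.0°

Key-timestep trajectory:
   step    t(s)  b1.x    b1.z    b1.vx   b1.vz   b2.x    b2.z    b2.vx   b2.vz 
     34  0.1858   +0.000  +0.025  +0.000  +0.000   +0.045  +0.074  +0.094  -0.036
     69  0.3770   +0.000  +0.025  +0.000  +0.000   +0.089  +0.046  +0.201  +0.083
    103  0.5628   +0.000  +0.025  +0.000  +0.000   +0.116  +0.046  +0.202  -0.082


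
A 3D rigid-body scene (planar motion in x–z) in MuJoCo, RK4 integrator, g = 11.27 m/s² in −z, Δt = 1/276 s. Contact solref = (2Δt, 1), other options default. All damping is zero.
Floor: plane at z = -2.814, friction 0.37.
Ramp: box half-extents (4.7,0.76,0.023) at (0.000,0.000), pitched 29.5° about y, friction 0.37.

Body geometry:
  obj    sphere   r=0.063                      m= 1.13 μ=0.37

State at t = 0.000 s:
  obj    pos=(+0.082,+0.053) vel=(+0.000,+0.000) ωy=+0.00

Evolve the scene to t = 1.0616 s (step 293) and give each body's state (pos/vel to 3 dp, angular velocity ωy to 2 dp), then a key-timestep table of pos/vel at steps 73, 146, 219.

State at t = 1.0616 s:
  obj    pos=(+2.026,-1.047) vel=(+3.663,-2.072) ωy=+66.79

Key-timestep trajectory:
   step    t(s)  obj.x    obj.z    obj.vx   obj.vz 
     73  0.2645   +0.203  -0.016  +0.913  -0.516
    146  0.5290   +0.565  -0.221  +1.825  -1.033
    219  0.7935   +1.168  -0.562  +2.738  -1.549


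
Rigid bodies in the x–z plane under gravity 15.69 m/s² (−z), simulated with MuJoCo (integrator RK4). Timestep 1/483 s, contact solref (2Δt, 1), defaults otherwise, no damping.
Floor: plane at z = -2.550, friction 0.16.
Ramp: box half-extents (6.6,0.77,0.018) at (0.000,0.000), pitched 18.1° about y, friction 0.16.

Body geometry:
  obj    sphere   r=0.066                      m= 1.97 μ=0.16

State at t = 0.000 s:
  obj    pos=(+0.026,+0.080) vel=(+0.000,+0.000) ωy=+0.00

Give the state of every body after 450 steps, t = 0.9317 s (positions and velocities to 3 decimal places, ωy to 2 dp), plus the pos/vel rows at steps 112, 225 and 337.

State at t = 0.9317 s:
  obj    pos=(+1.462,-0.390) vel=(+3.083,-1.008) ωy=+49.15

Key-timestep trajectory:
   step    t(s)  obj.x    obj.z    obj.vx   obj.vz 
    112  0.2319   +0.115  +0.051  +0.768  -0.251
    225  0.4658   +0.385  -0.038  +1.542  -0.504
    337  0.6977   +0.832  -0.183  +2.309  -0.755


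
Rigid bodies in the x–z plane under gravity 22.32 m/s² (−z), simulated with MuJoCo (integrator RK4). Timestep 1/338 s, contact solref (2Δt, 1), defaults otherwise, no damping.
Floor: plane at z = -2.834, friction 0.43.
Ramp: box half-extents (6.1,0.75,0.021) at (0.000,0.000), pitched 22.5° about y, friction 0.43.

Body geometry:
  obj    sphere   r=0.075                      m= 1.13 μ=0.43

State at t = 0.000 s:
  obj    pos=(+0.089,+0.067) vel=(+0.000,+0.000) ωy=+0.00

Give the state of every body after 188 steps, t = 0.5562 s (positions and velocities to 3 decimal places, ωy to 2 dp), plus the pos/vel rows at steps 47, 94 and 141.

State at t = 0.5562 s:
  obj    pos=(+0.961,-0.294) vel=(+3.135,-1.299) ωy=+45.24

Key-timestep trajectory:
   step    t(s)  obj.x    obj.z    obj.vx   obj.vz 
     47  0.1391   +0.144  +0.044  +0.784  -0.325
     94  0.2781   +0.307  -0.023  +1.568  -0.649
    141  0.4172   +0.580  -0.136  +2.352  -0.974


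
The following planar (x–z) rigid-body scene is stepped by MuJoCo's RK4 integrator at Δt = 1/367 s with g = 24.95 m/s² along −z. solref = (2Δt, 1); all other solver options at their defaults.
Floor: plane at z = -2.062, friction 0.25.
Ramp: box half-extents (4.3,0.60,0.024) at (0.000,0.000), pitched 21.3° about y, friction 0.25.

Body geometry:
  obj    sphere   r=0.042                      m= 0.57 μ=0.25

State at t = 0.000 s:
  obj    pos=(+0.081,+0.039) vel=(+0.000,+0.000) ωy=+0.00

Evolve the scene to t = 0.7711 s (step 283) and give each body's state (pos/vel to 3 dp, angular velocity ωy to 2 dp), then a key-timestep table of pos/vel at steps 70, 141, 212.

State at t = 0.7711 s:
  obj    pos=(+1.874,-0.660) vel=(+4.651,-1.813) ωy=+118.84

Key-timestep trajectory:
   step    t(s)  obj.x    obj.z    obj.vx   obj.vz 
     70  0.1907   +0.191  -0.004  +1.151  -0.449
    141  0.3842   +0.526  -0.134  +2.317  -0.904
    212  0.5777   +1.087  -0.353  +3.484  -1.358


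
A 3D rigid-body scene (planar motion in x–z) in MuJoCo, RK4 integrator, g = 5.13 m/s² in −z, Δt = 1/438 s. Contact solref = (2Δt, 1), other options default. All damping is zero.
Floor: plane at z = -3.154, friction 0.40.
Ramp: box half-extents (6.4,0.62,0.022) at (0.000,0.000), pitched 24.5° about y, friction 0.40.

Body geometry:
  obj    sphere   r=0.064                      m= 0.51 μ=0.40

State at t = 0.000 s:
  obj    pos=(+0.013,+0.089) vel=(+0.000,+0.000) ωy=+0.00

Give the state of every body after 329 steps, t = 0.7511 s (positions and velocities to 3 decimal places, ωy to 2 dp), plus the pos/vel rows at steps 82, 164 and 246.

State at t = 0.7511 s:
  obj    pos=(+0.403,-0.089) vel=(+1.039,-0.473) ωy=+17.83

Key-timestep trajectory:
   step    t(s)  obj.x    obj.z    obj.vx   obj.vz 
     82  0.1872   +0.037  +0.078  +0.259  -0.118
    164  0.3744   +0.110  +0.044  +0.518  -0.236
    246  0.5616   +0.231  -0.011  +0.777  -0.354


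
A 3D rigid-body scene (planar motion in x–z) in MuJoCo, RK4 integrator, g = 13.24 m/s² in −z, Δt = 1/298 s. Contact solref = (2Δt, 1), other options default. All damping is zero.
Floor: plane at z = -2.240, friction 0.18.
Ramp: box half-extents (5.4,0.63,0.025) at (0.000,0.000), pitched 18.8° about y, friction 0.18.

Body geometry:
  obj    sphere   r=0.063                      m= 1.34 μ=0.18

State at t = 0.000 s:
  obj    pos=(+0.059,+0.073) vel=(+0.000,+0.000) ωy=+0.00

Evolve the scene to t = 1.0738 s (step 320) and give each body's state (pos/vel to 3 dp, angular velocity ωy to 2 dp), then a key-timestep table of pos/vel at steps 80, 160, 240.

State at t = 1.0738 s:
  obj    pos=(+1.723,-0.493) vel=(+3.098,-1.055) ωy=+51.94

Key-timestep trajectory:
   step    t(s)  obj.x    obj.z    obj.vx   obj.vz 
     80  0.2685   +0.163  +0.037  +0.775  -0.264
    160  0.5369   +0.475  -0.069  +1.549  -0.527
    240  0.8054   +0.995  -0.246  +2.324  -0.791


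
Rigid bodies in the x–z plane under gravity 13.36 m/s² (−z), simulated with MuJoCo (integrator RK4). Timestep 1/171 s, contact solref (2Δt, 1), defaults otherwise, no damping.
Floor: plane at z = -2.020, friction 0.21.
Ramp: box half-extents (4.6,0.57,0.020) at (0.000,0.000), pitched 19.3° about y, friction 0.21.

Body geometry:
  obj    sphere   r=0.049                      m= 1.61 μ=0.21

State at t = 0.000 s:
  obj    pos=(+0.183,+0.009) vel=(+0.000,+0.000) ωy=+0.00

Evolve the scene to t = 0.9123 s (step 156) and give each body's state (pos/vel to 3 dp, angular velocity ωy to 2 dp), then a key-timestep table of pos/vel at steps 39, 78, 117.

State at t = 0.9123 s:
  obj    pos=(+1.422,-0.425) vel=(+2.716,-0.951) ωy=+58.71

Key-timestep trajectory:
   step    t(s)  obj.x    obj.z    obj.vx   obj.vz 
     39  0.2281   +0.260  -0.018  +0.679  -0.238
     78  0.4561   +0.493  -0.099  +1.358  -0.476
    117  0.6842   +0.880  -0.235  +2.037  -0.713


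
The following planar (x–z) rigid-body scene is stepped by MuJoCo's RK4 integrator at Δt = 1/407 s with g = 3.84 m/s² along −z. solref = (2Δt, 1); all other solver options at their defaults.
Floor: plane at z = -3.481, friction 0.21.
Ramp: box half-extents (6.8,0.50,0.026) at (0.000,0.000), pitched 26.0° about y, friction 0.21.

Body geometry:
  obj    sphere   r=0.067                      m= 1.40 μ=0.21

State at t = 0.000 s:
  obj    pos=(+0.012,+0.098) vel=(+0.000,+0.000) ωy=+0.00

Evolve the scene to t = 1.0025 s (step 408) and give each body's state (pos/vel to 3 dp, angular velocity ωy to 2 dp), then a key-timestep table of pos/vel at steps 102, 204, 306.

State at t = 1.0025 s:
  obj    pos=(+0.555,-0.167) vel=(+1.083,-0.528) ωy=+17.99

Key-timestep trajectory:
   step    t(s)  obj.x    obj.z    obj.vx   obj.vz 
    102  0.2506   +0.046  +0.081  +0.271  -0.132
    204  0.5012   +0.148  +0.031  +0.542  -0.264
    306  0.7518   +0.317  -0.051  +0.813  -0.396


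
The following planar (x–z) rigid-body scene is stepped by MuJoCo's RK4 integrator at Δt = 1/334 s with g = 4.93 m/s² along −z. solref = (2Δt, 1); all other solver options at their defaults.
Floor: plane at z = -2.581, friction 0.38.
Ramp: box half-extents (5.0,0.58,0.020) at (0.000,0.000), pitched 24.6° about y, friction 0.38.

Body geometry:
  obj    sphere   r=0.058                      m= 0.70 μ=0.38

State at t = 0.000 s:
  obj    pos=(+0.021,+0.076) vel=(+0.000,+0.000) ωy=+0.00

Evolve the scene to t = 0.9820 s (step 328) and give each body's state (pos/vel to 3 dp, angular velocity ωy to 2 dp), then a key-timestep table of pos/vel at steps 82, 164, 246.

State at t = 0.9820 s:
  obj    pos=(+0.664,-0.218) vel=(+1.309,-0.599) ωy=+24.82

Key-timestep trajectory:
   step    t(s)  obj.x    obj.z    obj.vx   obj.vz 
     82  0.2455   +0.061  +0.058  +0.327  -0.150
    164  0.4910   +0.182  +0.003  +0.654  -0.300
    246  0.7365   +0.383  -0.089  +0.982  -0.449


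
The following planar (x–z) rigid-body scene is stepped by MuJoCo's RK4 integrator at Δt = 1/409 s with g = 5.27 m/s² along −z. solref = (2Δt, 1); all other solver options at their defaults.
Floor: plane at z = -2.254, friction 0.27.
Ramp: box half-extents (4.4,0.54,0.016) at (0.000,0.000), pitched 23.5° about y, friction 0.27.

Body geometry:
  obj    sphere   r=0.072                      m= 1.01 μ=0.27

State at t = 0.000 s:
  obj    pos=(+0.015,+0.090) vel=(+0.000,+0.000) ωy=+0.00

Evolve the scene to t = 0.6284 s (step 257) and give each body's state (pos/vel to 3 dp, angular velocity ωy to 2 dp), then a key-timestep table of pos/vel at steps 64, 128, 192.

State at t = 0.6284 s:
  obj    pos=(+0.287,-0.029) vel=(+0.865,-0.376) ωy=+13.10

Key-timestep trajectory:
   step    t(s)  obj.x    obj.z    obj.vx   obj.vz 
     64  0.1565   +0.032  +0.082  +0.215  -0.094
    128  0.3130   +0.082  +0.060  +0.431  -0.187
    192  0.4694   +0.167  +0.024  +0.646  -0.281


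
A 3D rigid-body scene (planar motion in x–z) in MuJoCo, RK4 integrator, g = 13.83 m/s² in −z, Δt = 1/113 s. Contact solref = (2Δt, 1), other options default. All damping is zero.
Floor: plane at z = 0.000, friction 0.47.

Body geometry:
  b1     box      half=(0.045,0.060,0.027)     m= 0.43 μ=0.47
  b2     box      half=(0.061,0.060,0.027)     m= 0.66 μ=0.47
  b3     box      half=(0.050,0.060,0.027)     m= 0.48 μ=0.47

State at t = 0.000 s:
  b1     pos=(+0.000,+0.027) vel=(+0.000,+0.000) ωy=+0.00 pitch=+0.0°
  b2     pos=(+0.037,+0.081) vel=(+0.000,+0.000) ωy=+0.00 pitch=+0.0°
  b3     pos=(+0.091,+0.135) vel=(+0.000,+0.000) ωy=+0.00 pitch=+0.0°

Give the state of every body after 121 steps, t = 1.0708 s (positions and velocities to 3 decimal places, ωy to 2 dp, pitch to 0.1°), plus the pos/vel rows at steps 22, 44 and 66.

State at t = 1.0708 s:
  b1     pos=(+0.000,+0.027) vel=(+0.000,+0.000) ωy=+0.00 pitch=+0.0°
  b2     pos=(+0.166,+0.056) vel=(-0.001,+0.000) ωy=+0.01 pitch=+147.0°
  b3     pos=(+0.263,+0.027) vel=(+0.001,+0.000) ωy=+0.00 pitch=+180.0°

Key-timestep trajectory:
   step    t(s)  b1.x    b1.z    b1.vx   b1.vz   b2.x    b2.z    b2.vx   b2.vz   b3.x    b3.z    b3.vx   b3.vz 
     22  0.1947   +0.000  +0.027  -0.002  +0.000   +0.064  +0.073  +0.339  -0.329   +0.146  +0.055  +0.410  -1.031
     44  0.3894   +0.000  +0.027  +0.000  +0.000   +0.131  +0.066  +0.152  -0.012   +0.196  +0.056  +0.136  +0.033
     66  0.5841   +0.000  +0.027  +0.000  +0.000   +0.157  +0.060  +0.064  -0.022   +0.244  +0.044  +0.382  -0.263


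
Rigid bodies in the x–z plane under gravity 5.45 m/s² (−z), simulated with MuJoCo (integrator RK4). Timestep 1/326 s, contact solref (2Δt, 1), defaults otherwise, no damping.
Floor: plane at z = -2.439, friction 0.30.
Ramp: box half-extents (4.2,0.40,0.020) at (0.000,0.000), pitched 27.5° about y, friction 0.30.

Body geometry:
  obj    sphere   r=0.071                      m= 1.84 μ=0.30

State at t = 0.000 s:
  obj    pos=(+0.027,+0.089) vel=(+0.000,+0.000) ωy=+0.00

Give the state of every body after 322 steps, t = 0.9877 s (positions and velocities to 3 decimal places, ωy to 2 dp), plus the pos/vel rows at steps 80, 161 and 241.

State at t = 0.9877 s:
  obj    pos=(+0.805,-0.316) vel=(+1.575,-0.820) ωy=+25.00

Key-timestep trajectory:
   step    t(s)  obj.x    obj.z    obj.vx   obj.vz 
     80  0.2454   +0.075  +0.064  +0.391  -0.204
    161  0.4939   +0.221  -0.013  +0.787  -0.410
    241  0.7393   +0.463  -0.138  +1.179  -0.614


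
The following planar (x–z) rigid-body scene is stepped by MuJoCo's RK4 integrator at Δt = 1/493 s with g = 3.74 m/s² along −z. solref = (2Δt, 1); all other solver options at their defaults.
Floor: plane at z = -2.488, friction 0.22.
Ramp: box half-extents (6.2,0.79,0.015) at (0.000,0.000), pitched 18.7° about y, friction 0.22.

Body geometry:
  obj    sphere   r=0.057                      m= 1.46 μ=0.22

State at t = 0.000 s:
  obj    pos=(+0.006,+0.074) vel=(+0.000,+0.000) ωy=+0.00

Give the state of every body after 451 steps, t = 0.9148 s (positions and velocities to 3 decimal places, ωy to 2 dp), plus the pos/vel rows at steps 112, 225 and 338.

State at t = 0.9148 s:
  obj    pos=(+0.345,-0.041) vel=(+0.742,-0.251) ωy=+13.75

Key-timestep trajectory:
   step    t(s)  obj.x    obj.z    obj.vx   obj.vz 
    112  0.2272   +0.027  +0.067  +0.184  -0.062
    225  0.4564   +0.090  +0.045  +0.370  -0.125
    338  0.6856   +0.197  +0.009  +0.556  -0.188


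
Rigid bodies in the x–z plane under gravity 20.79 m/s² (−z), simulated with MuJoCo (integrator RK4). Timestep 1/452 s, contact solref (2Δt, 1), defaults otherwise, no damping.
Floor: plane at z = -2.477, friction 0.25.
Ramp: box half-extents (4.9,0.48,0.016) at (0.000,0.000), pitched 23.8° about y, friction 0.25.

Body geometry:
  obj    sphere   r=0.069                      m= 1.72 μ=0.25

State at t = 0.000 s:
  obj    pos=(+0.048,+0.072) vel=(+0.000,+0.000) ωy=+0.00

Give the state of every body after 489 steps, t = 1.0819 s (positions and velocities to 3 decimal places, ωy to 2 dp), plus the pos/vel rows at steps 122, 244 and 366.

State at t = 1.0819 s:
  obj    pos=(+3.257,-1.344) vel=(+5.932,-2.616) ωy=+93.95

Key-timestep trajectory:
   step    t(s)  obj.x    obj.z    obj.vx   obj.vz 
    122  0.2699   +0.248  -0.016  +1.480  -0.653
    244  0.5398   +0.847  -0.281  +2.960  -1.306
    366  0.8097   +1.846  -0.721  +4.440  -1.958


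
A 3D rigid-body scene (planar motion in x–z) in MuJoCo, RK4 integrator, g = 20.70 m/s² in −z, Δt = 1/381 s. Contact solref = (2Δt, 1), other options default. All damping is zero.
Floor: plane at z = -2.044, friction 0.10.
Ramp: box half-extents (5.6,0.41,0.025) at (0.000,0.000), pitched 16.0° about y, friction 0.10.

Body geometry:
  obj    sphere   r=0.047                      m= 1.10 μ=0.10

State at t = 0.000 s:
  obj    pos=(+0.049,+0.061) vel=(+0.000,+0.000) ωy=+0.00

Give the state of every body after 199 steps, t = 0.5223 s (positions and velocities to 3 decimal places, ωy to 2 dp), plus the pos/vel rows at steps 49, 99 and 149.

State at t = 0.5223 s:
  obj    pos=(+0.583,-0.092) vel=(+2.046,-0.587) ωy=+45.28

Key-timestep trajectory:
   step    t(s)  obj.x    obj.z    obj.vx   obj.vz 
     49  0.1286   +0.081  +0.052  +0.504  -0.145
     99  0.2598   +0.181  +0.023  +1.018  -0.292
    149  0.3911   +0.349  -0.025  +1.532  -0.439


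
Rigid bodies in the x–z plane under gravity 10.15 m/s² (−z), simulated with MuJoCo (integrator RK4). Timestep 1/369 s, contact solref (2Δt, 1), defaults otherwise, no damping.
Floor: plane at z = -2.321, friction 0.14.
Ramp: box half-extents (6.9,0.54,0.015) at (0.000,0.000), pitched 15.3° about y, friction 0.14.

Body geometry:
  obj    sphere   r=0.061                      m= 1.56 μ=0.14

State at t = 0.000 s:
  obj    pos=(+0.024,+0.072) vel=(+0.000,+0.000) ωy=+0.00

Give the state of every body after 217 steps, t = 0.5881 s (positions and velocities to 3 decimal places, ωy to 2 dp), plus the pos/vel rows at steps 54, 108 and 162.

State at t = 0.5881 s:
  obj    pos=(+0.343,-0.015) vel=(+1.085,-0.297) ωy=+18.44

Key-timestep trajectory:
   step    t(s)  obj.x    obj.z    obj.vx   obj.vz 
     54  0.1463   +0.044  +0.067  +0.270  -0.074
    108  0.2927   +0.103  +0.051  +0.540  -0.148
    162  0.4390   +0.202  +0.024  +0.810  -0.222


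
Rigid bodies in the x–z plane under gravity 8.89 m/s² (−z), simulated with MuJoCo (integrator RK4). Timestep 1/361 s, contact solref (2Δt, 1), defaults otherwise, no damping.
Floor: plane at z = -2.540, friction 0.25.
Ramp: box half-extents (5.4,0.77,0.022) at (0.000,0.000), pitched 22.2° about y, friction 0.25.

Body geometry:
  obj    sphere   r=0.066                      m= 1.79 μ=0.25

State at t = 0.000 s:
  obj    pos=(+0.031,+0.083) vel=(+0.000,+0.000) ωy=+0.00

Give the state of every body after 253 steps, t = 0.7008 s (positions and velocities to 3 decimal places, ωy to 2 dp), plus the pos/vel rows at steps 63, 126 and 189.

State at t = 0.7008 s:
  obj    pos=(+0.576,-0.140) vel=(+1.557,-0.635) ωy=+25.47

Key-timestep trajectory:
   step    t(s)  obj.x    obj.z    obj.vx   obj.vz 
     63  0.1745   +0.065  +0.069  +0.388  -0.158
    126  0.3490   +0.166  +0.027  +0.775  -0.316
    189  0.5235   +0.335  -0.042  +1.163  -0.475


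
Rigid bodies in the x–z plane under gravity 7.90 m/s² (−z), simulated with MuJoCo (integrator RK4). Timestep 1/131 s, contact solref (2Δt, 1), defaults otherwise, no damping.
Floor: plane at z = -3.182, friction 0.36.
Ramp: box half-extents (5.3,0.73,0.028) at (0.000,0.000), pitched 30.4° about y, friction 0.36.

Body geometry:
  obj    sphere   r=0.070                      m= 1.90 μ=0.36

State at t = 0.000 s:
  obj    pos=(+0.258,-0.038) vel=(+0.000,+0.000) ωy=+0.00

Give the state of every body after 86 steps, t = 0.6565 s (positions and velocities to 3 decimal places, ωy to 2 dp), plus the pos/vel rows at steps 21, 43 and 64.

State at t = 0.6565 s:
  obj    pos=(+0.789,-0.349) vel=(+1.617,-0.949) ωy=+26.77

Key-timestep trajectory:
   step    t(s)  obj.x    obj.z    obj.vx   obj.vz 
     21  0.1603   +0.290  -0.056  +0.395  -0.232
     43  0.3282   +0.391  -0.116  +0.809  -0.474
     64  0.4885   +0.552  -0.210  +1.203  -0.706


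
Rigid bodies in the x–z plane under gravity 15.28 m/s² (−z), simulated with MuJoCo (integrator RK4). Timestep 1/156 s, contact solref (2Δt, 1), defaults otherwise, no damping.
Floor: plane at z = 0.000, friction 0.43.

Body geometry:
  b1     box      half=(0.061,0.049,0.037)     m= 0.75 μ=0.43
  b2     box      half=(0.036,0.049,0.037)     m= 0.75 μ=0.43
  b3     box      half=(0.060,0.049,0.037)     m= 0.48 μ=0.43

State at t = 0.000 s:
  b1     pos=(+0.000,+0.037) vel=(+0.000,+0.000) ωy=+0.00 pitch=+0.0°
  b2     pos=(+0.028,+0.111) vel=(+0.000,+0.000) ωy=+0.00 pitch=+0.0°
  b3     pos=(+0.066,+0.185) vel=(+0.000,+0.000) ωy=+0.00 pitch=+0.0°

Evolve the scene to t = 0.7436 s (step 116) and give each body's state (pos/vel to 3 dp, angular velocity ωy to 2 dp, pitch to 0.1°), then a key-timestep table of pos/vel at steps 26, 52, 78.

State at t = 0.7436 s:
  b1     pos=(+0.000,+0.037) vel=(+0.000,+0.000) ωy=+0.00 pitch=+0.0°
  b2     pos=(+0.028,+0.111) vel=(+0.000,+0.000) ωy=+0.00 pitch=+0.0°
  b3     pos=(+0.103,+0.060) vel=(+0.000,+0.000) ωy=+0.00 pitch=+90.0°

Key-timestep trajectory:
   step    t(s)  b1.x    b1.z    b1.vx   b1.vz   b2.x    b2.z    b2.vx   b2.vz   b3.x    b3.z    b3.vx   b3.vz 
     26  0.1667   +0.000  +0.037  +0.000  +0.000   +0.028  +0.111  -0.001  +0.000   +0.074  +0.184  +0.127  -0.032
     52  0.3333   +0.000  +0.037  +0.000  +0.000   +0.028  +0.111  +0.000  +0.000   +0.119  +0.100  +0.334  -1.505
     78  0.5000   +0.000  +0.037  +0.000  +0.000   +0.028  +0.111  +0.000  +0.000   +0.117  +0.066  -0.248  -0.084


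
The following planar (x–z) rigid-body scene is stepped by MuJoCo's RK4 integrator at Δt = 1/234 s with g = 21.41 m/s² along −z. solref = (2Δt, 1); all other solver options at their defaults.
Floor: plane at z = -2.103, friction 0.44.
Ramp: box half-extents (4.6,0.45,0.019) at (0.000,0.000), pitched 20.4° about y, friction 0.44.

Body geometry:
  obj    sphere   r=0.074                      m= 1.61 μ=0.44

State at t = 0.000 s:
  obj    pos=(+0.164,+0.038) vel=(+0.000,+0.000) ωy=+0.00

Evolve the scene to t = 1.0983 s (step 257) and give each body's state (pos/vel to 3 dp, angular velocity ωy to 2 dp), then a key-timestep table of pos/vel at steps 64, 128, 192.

State at t = 1.0983 s:
  obj    pos=(+3.178,-1.083) vel=(+5.487,-2.041) ωy=+79.11

Key-timestep trajectory:
   step    t(s)  obj.x    obj.z    obj.vx   obj.vz 
     64  0.2735   +0.351  -0.031  +1.367  -0.508
    128  0.5470   +0.912  -0.240  +2.733  -1.016
    192  0.8205   +1.846  -0.587  +4.100  -1.525


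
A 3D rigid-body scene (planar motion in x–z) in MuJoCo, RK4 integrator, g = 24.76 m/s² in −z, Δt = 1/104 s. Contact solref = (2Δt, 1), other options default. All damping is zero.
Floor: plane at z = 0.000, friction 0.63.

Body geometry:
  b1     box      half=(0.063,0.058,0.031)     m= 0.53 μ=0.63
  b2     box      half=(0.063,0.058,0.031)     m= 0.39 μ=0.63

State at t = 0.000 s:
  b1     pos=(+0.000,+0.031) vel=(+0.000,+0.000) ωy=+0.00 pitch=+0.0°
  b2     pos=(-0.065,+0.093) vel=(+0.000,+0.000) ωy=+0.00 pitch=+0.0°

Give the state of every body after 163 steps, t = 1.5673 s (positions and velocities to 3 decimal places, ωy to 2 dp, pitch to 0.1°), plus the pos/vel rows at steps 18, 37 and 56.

State at t = 1.5673 s:
  b1     pos=(+0.000,+0.031) vel=(+0.000,+0.000) ωy=+0.00 pitch=+0.0°
  b2     pos=(-0.221,+0.031) vel=(+0.000,+0.000) ωy=+0.00 pitch=+180.0°

Key-timestep trajectory:
   step    t(s)  b1.x    b1.z    b1.vx   b1.vz   b2.x    b2.z    b2.vx   b2.vz 
     18  0.1731   +0.000  +0.031  +0.001  +0.000   -0.081  +0.086  -0.277  -0.197
     37  0.3558   +0.000  +0.031  +0.000  +0.000   -0.149  +0.070  -0.182  +0.012
     56  0.5385   +0.000  +0.031  +0.000  +0.000   -0.218  +0.032  -0.687  -1.035


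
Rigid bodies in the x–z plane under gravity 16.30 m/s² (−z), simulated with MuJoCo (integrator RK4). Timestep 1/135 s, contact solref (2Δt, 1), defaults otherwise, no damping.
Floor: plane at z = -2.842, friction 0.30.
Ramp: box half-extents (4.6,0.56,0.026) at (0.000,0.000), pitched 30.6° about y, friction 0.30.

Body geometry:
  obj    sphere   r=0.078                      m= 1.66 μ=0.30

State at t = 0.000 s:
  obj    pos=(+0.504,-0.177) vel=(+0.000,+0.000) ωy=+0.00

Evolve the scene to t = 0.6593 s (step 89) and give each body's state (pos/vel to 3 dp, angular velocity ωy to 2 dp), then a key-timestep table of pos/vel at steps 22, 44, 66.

State at t = 0.6593 s:
  obj    pos=(+1.613,-0.833) vel=(+3.363,-1.989) ωy=+50.07

Key-timestep trajectory:
   step    t(s)  obj.x    obj.z    obj.vx   obj.vz 
     22  0.1630   +0.572  -0.217  +0.832  -0.492
     44  0.3259   +0.775  -0.338  +1.663  -0.983
     66  0.4889   +1.114  -0.538  +2.494  -1.475


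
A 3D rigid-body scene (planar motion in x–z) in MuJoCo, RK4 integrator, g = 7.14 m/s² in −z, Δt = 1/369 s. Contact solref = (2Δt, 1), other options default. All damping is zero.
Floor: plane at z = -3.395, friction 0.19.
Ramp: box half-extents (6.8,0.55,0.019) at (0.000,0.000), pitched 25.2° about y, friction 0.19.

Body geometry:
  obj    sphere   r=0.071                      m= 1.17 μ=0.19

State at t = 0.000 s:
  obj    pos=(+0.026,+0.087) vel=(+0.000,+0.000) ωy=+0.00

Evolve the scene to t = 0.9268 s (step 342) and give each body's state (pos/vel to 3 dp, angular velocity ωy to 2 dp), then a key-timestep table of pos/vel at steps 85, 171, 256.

State at t = 0.9268 s:
  obj    pos=(+0.870,-0.310) vel=(+1.821,-0.857) ωy=+28.34

Key-timestep trajectory:
   step    t(s)  obj.x    obj.z    obj.vx   obj.vz 
     85  0.2304   +0.078  +0.063  +0.453  -0.213
    171  0.4634   +0.237  -0.012  +0.911  -0.429
    256  0.6938   +0.499  -0.135  +1.363  -0.641


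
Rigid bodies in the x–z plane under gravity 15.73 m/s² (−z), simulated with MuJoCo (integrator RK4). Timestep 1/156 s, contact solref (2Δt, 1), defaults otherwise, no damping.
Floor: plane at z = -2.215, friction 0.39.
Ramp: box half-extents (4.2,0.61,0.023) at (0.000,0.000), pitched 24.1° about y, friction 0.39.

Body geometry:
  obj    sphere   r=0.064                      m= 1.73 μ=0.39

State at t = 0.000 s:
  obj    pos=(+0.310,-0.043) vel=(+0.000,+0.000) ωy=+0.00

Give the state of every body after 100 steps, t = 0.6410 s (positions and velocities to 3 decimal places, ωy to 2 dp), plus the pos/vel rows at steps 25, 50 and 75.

State at t = 0.6410 s:
  obj    pos=(+1.170,-0.428) vel=(+2.685,-1.201) ωy=+45.94

Key-timestep trajectory:
   step    t(s)  obj.x    obj.z    obj.vx   obj.vz 
     25  0.1603   +0.364  -0.067  +0.671  -0.300
     50  0.3205   +0.525  -0.140  +1.342  -0.600
     75  0.4808   +0.794  -0.260  +2.013  -0.901


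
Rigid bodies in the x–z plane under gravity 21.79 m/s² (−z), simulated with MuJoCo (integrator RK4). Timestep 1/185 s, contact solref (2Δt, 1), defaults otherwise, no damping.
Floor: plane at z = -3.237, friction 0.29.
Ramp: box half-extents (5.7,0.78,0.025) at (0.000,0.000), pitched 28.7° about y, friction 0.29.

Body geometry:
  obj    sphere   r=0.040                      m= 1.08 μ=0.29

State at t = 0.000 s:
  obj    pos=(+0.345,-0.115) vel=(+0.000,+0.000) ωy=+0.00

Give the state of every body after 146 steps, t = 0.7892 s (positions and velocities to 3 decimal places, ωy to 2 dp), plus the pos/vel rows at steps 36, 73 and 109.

State at t = 0.7892 s:
  obj    pos=(+2.387,-1.233) vel=(+5.174,-2.833) ωy=+147.43

Key-timestep trajectory:
   step    t(s)  obj.x    obj.z    obj.vx   obj.vz 
     36  0.1946   +0.469  -0.183  +1.276  -0.699
     73  0.3946   +0.856  -0.394  +2.587  -1.416
    109  0.5892   +1.483  -0.738  +3.863  -2.115


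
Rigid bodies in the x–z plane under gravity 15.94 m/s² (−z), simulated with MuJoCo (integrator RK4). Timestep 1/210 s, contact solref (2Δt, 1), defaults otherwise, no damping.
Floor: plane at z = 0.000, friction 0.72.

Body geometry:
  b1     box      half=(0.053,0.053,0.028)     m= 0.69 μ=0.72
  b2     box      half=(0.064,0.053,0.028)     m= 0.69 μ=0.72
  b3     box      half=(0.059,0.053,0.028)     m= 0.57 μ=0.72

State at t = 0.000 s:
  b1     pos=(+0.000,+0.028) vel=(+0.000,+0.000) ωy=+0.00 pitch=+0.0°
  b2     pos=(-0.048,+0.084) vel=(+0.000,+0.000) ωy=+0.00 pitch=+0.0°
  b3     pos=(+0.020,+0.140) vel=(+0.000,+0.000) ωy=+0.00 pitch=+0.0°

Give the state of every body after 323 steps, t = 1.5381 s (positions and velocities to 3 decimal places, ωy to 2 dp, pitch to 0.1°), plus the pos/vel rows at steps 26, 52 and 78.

State at t = 1.5381 s:
  b1     pos=(+0.000,+0.028) vel=(+0.000,+0.000) ωy=+0.00 pitch=+0.0°
  b2     pos=(-0.048,+0.084) vel=(+0.000,+0.000) ωy=+0.00 pitch=-0.1°
  b3     pos=(+0.153,+0.028) vel=(+0.000,+0.000) ωy=+0.00 pitch=+180.0°

Key-timestep trajectory:
   step    t(s)  b1.x    b1.z    b1.vx   b1.vz   b2.x    b2.z    b2.vx   b2.vz   b3.x    b3.z    b3.vx   b3.vz 
     26  0.1238   +0.000  +0.028  +0.000  +0.000   -0.048  +0.084  -0.001  +0.000   +0.028  +0.138  +0.146  -0.064
     52  0.2476   +0.000  +0.028  +0.000  +0.000   -0.048  +0.084  -0.001  +0.000   +0.059  +0.120  +0.357  -0.044
     78  0.3714   +0.000  +0.028  +0.000  +0.000   -0.048  +0.084  +0.000  +0.000   +0.120  +0.069  +0.559  -1.114


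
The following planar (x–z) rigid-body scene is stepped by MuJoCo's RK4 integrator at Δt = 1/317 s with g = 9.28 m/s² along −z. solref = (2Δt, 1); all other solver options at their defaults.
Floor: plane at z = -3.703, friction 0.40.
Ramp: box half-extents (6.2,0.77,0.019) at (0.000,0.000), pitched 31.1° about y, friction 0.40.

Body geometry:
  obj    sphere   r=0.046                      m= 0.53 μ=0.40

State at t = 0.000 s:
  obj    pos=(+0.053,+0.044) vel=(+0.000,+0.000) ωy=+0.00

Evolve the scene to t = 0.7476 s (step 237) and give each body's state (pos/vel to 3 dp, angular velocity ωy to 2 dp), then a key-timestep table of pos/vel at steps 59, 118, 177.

State at t = 0.7476 s:
  obj    pos=(+0.872,-0.450) vel=(+2.192,-1.322) ωy=+55.64

Key-timestep trajectory:
   step    t(s)  obj.x    obj.z    obj.vx   obj.vz 
     59  0.1861   +0.104  +0.013  +0.546  -0.329
    118  0.3722   +0.256  -0.079  +1.091  -0.658
    177  0.5584   +0.510  -0.232  +1.637  -0.988


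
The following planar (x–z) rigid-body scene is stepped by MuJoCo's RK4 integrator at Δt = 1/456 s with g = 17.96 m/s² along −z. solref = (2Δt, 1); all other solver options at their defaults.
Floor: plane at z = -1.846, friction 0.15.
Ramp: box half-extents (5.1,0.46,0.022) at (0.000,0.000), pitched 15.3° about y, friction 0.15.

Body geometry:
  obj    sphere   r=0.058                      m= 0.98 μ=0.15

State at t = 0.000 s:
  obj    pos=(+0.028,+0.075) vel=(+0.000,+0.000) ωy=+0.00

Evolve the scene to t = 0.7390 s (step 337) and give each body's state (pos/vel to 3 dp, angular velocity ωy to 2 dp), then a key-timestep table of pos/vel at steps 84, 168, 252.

State at t = 0.7390 s:
  obj    pos=(+0.920,-0.169) vel=(+2.413,-0.660) ωy=+43.13

Key-timestep trajectory:
   step    t(s)  obj.x    obj.z    obj.vx   obj.vz 
     84  0.1842   +0.083  +0.060  +0.602  -0.165
    168  0.3684   +0.250  +0.015  +1.203  -0.329
    252  0.5526   +0.527  -0.061  +1.804  -0.494


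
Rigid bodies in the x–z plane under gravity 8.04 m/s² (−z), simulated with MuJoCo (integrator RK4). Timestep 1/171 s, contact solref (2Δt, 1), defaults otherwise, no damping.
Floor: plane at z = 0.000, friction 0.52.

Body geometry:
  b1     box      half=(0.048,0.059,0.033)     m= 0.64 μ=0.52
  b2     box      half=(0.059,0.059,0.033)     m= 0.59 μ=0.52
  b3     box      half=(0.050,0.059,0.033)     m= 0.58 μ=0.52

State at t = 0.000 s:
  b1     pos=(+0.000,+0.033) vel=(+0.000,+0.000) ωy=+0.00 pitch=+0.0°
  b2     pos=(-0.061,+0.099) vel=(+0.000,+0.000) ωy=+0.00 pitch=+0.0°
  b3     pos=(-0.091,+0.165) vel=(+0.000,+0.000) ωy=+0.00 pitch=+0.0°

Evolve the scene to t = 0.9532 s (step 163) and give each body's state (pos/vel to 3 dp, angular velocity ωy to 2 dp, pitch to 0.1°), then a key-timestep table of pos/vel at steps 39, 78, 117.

State at t = 0.9532 s:
  b1     pos=(+0.000,+0.033) vel=(+0.000,+0.000) ωy=+0.00 pitch=+0.0°
  b2     pos=(-0.119,+0.059) vel=(+0.000,+0.000) ωy=+0.00 pitch=-90.0°
  b3     pos=(-0.286,+0.033) vel=(+0.000,+0.000) ωy=+0.00 pitch=+180.0°

Key-timestep trajectory:
   step    t(s)  b1.x    b1.z    b1.vx   b1.vz   b2.x    b2.z    b2.vx   b2.vz   b3.x    b3.z    b3.vx   b3.vz 
     39  0.2281   +0.000  +0.033  +0.000  +0.000   -0.085  +0.071  -0.179  -0.493   -0.159  +0.089  -0.461  -0.997
     78  0.4561   +0.000  +0.033  +0.000  +0.000   -0.135  +0.065  -0.039  +0.010   -0.252  +0.057  -0.356  -0.129
    117  0.6842   +0.000  +0.033  +0.000  +0.000   -0.115  +0.061  +0.000  +0.003   -0.286  +0.033  +0.000  +0.000


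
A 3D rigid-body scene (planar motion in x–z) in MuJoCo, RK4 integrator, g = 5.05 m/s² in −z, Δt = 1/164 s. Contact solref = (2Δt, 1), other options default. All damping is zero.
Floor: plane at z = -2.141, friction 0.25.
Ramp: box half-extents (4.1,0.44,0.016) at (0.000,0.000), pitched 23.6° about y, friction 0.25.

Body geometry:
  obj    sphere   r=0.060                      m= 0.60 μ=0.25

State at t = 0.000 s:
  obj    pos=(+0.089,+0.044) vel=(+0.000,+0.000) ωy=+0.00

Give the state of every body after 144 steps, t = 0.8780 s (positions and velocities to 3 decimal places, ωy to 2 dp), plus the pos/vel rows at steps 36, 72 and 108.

State at t = 0.8780 s:
  obj    pos=(+0.599,-0.179) vel=(+1.162,-0.508) ωy=+21.13

Key-timestep trajectory:
   step    t(s)  obj.x    obj.z    obj.vx   obj.vz 
     36  0.2195   +0.121  +0.030  +0.291  -0.127
     72  0.4390   +0.217  -0.012  +0.581  -0.254
    108  0.6585   +0.376  -0.081  +0.872  -0.381


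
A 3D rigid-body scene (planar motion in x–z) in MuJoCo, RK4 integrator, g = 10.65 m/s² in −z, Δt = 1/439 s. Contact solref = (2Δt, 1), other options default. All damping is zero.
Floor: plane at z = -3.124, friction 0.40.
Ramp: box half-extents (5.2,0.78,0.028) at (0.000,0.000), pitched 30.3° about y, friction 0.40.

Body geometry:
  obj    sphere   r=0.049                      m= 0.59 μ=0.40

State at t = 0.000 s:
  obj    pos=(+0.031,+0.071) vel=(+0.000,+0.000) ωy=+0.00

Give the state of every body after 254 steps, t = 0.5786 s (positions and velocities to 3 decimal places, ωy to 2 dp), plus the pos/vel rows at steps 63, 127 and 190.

State at t = 0.5786 s:
  obj    pos=(+0.586,-0.253) vel=(+1.917,-1.120) ωy=+45.31

Key-timestep trajectory:
   step    t(s)  obj.x    obj.z    obj.vx   obj.vz 
     63  0.1435   +0.065  +0.051  +0.476  -0.278
    127  0.2893   +0.170  -0.010  +0.959  -0.560
    190  0.4328   +0.341  -0.110  +1.434  -0.838


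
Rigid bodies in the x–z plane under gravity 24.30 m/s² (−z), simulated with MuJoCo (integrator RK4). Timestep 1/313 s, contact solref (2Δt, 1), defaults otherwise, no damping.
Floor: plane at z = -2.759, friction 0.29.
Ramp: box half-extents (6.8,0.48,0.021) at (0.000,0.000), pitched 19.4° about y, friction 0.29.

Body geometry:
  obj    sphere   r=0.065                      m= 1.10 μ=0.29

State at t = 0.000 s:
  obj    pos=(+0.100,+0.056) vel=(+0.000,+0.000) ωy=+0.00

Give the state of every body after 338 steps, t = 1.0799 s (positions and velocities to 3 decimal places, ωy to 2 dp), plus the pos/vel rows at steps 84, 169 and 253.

State at t = 1.0799 s:
  obj    pos=(+3.271,-1.061) vel=(+5.872,-2.068) ωy=+95.77

Key-timestep trajectory:
   step    t(s)  obj.x    obj.z    obj.vx   obj.vz 
     84  0.2684   +0.296  -0.013  +1.460  -0.514
    169  0.5399   +0.893  -0.223  +2.936  -1.034
    253  0.8083   +1.877  -0.570  +4.396  -1.548


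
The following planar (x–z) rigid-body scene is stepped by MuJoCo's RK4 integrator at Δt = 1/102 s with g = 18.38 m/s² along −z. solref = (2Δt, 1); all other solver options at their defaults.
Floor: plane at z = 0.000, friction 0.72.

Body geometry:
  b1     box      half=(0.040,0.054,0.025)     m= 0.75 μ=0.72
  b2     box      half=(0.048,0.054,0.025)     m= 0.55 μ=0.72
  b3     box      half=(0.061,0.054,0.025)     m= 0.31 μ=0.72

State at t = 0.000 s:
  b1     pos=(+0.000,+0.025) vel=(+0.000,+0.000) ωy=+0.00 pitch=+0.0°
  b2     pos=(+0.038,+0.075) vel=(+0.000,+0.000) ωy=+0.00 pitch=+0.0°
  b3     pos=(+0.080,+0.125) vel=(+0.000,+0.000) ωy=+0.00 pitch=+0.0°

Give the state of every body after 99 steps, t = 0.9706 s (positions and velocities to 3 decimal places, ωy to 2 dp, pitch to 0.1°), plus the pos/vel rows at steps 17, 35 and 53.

State at t = 0.9706 s:
  b1     pos=(+0.000,+0.025) vel=(+0.000,+0.000) ωy=+0.00 pitch=+0.0°
  b2     pos=(+0.079,+0.048) vel=(+0.000,+0.000) ωy=+0.00 pitch=+90.0°
  b3     pos=(+0.261,+0.025) vel=(+0.000,+0.000) ωy=+0.00 pitch=+180.0°

Key-timestep trajectory:
   step    t(s)  b1.x    b1.z    b1.vx   b1.vz   b2.x    b2.z    b2.vx   b2.vz   b3.x    b3.z    b3.vx   b3.vz 
     17  0.1667   +0.000  +0.025  -0.001  +0.001   +0.064  +0.059  +0.314  -0.588   +0.134  +0.055  +0.280  -0.120
     35  0.3431   +0.000  +0.025  +0.000  +0.000   +0.079  +0.048  -0.282  -0.162   +0.193  +0.066  +0.201  +0.017
     53  0.5196   +0.000  +0.025  +0.000  +0.000   +0.079  +0.048  -0.001  +0.002   +0.257  +0.029  +0.563  -0.874


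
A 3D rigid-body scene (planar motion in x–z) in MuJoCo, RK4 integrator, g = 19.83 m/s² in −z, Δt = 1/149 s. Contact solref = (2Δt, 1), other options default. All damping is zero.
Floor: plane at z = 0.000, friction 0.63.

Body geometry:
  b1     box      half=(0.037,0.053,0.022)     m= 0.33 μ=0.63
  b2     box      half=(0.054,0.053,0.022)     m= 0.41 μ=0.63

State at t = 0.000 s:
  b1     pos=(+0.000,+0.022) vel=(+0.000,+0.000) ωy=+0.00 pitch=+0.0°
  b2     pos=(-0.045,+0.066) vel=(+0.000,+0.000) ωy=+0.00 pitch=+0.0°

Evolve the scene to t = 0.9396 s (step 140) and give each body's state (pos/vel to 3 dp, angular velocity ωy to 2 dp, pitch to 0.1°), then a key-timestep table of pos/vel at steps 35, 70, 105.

State at t = 0.9396 s:
  b1     pos=(+0.001,+0.022) vel=(+0.001,+0.000) ωy=+0.00 pitch=+0.0°
  b2     pos=(-0.057,+0.054) vel=(+0.000,-0.001) ωy=+0.03 pitch=-44.8°

Key-timestep trajectory:
   step    t(s)  b1.x    b1.z    b1.vx   b1.vz   b2.x    b2.z    b2.vx   b2.vz 
     35  0.2349   +0.000  +0.022  +0.008  +0.000   -0.057  +0.054  +0.099  -0.019
     70  0.4698   +0.000  +0.022  +0.001  +0.000   -0.057  +0.054  +0.000  -0.001
    105  0.7047   +0.001  +0.022  +0.001  +0.000   -0.057  +0.054  +0.000  -0.001


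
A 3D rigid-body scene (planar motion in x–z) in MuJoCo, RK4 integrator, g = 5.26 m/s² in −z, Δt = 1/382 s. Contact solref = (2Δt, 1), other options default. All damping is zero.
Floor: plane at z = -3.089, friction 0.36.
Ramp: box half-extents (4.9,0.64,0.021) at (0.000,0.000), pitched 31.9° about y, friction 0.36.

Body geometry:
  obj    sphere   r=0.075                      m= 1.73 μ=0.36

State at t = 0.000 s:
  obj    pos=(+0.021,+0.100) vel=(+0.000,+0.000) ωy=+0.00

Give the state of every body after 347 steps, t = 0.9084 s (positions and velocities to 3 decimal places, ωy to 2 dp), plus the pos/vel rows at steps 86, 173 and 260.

State at t = 0.9084 s:
  obj    pos=(+0.716,-0.333) vel=(+1.531,-0.953) ωy=+24.04

Key-timestep trajectory:
   step    t(s)  obj.x    obj.z    obj.vx   obj.vz 
     86  0.2251   +0.064  +0.073  +0.380  -0.236
    173  0.4529   +0.194  -0.008  +0.763  -0.475
    260  0.6806   +0.411  -0.143  +1.147  -0.714
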